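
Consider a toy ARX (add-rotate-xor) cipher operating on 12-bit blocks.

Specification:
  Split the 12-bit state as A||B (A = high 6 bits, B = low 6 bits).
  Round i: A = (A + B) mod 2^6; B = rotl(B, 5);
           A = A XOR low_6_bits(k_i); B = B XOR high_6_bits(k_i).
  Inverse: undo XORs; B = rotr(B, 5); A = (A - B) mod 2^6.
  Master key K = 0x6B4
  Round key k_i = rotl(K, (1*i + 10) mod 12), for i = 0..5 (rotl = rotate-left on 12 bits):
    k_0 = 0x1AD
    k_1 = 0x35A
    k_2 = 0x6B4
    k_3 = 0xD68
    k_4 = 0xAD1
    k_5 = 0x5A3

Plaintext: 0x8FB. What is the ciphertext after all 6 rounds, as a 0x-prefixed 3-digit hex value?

s_0 = plaintext = 0x8FB
s_1 = Round(s_0, k_0) = 0xCFB
s_2 = Round(s_1, k_1) = 0xD30
s_3 = Round(s_2, k_2) = 0x402
s_4 = Round(s_3, k_3) = 0xEB4
s_5 = Round(s_4, k_4) = 0xFF1
s_6 = Round(s_5, k_5) = 0x4EE

0x4EE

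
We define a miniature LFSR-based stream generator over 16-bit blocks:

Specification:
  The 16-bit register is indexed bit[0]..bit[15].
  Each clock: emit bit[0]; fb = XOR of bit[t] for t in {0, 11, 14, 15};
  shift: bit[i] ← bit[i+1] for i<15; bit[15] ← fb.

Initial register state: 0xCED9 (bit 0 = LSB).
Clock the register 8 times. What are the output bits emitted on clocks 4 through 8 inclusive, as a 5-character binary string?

11011

reg_0 = 0xCED9
clock 1: out=1, reg = 0x676C
clock 2: out=0, reg = 0xB3B6
clock 3: out=0, reg = 0xD9DB
clock 4: out=1, reg = 0x6CED
clock 5: out=1, reg = 0xB676
clock 6: out=0, reg = 0xDB3B
clock 7: out=1, reg = 0x6D9D
clock 8: out=1, reg = 0xB6CE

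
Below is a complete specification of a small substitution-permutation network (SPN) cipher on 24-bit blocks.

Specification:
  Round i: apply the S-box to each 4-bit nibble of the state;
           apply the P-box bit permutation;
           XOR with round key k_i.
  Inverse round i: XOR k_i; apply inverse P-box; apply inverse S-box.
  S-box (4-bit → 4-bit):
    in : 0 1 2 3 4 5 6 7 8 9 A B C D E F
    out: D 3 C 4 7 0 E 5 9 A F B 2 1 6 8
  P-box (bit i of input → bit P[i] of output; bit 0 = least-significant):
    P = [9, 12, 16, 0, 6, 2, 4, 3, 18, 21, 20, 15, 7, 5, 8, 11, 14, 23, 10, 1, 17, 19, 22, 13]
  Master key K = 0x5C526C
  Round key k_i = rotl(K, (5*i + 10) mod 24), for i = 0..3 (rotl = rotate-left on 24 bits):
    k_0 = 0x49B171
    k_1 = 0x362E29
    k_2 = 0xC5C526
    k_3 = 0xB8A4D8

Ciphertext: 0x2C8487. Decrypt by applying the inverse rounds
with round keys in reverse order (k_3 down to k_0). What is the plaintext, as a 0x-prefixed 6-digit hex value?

s_0 = ciphertext = 0x2C8487
s_1 = InvRound(s_0, k_3) = 0xF957AF
s_2 = InvRound(s_1, k_2) = 0xC5DAFB
s_3 = InvRound(s_2, k_1) = 0x0AD67E
s_4 = InvRound(s_3, k_0) = 0x003590

0x003590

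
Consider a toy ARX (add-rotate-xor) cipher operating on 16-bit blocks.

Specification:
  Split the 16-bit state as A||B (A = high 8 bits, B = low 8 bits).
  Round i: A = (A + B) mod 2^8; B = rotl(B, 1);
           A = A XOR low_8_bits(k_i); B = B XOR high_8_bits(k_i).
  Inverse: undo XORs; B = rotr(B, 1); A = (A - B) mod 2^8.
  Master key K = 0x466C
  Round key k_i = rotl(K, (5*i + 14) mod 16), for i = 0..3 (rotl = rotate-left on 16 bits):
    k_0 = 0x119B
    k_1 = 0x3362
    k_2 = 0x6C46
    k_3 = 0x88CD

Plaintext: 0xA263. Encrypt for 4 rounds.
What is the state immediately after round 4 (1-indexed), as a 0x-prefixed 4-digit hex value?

0x8722

s_0 = plaintext = 0xA263
s_1 = Round(s_0, k_0) = 0x9ED7
s_2 = Round(s_1, k_1) = 0x179C
s_3 = Round(s_2, k_2) = 0xF555
s_4 = Round(s_3, k_3) = 0x8722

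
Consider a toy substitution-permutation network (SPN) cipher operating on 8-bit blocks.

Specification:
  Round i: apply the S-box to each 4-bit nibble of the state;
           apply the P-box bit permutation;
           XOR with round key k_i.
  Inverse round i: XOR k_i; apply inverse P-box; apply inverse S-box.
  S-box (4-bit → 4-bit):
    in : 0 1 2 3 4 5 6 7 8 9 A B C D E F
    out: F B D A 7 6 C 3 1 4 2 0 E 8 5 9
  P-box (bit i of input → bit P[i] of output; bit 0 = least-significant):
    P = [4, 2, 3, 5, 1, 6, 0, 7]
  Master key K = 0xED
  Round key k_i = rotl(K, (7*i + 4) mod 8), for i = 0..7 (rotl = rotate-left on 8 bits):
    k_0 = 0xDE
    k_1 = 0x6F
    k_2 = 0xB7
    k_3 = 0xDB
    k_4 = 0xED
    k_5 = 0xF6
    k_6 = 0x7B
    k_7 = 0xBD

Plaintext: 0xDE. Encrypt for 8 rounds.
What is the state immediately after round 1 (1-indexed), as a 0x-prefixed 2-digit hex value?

0x46

s_0 = plaintext = 0xDE
s_1 = Round(s_0, k_0) = 0x46
s_2 = Round(s_1, k_1) = 0x04
s_3 = Round(s_2, k_2) = 0x68
s_4 = Round(s_3, k_3) = 0x4A
s_5 = Round(s_4, k_4) = 0xAA
s_6 = Round(s_5, k_5) = 0xB2
s_7 = Round(s_6, k_6) = 0x43
s_8 = Round(s_7, k_7) = 0xDA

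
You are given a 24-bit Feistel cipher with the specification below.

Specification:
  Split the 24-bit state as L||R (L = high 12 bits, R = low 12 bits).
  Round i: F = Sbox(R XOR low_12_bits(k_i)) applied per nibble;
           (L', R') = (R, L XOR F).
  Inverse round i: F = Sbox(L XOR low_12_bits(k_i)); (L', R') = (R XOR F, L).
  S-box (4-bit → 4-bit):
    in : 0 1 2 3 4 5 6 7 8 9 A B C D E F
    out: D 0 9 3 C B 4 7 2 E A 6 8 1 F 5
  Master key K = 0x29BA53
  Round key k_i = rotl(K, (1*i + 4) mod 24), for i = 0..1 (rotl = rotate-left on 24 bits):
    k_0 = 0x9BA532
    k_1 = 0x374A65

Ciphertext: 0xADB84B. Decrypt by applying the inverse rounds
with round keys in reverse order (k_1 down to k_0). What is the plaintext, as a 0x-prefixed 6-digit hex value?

s_0 = ciphertext = 0xADB84B
s_1 = InvRound(s_0, k_1) = 0x524ADB
s_2 = InvRound(s_1, k_0) = 0x7DF524

0x7DF524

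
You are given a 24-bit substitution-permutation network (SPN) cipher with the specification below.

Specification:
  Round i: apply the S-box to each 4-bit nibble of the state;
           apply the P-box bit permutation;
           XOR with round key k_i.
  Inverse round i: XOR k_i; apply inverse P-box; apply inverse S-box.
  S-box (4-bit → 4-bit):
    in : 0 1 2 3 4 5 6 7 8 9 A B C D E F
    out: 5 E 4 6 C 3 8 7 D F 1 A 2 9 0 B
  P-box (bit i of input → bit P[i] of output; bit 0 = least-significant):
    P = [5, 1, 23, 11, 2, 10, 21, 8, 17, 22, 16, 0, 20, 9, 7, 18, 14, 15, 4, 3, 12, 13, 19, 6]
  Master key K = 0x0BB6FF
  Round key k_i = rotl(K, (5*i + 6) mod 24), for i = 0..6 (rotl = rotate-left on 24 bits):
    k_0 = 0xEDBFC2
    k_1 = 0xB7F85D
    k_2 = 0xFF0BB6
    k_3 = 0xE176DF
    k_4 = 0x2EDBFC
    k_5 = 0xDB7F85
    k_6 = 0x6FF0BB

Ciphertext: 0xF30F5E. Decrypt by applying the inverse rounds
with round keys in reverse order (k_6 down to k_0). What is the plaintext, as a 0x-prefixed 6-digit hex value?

s_0 = ciphertext = 0xF30F5E
s_1 = InvRound(s_0, k_6) = 0x9596F8
s_2 = InvRound(s_1, k_5) = 0x196FDD
s_3 = InvRound(s_2, k_4) = 0x5CD83A
s_4 = InvRound(s_3, k_3) = 0x1C9478
s_5 = InvRound(s_4, k_2) = 0xDB3791
s_6 = InvRound(s_5, k_1) = 0x4F1C96
s_7 = InvRound(s_6, k_0) = 0xB3CA82

0xB3CA82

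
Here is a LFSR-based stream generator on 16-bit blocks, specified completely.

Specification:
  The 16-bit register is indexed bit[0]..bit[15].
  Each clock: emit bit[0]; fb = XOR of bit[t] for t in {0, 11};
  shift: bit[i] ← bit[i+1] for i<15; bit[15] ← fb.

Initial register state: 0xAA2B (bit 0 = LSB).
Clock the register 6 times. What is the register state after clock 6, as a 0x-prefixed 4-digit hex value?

0xFAA8

reg_0 = 0xAA2B
clock 1: out=1, reg = 0x5515
clock 2: out=1, reg = 0xAA8A
clock 3: out=0, reg = 0xD545
clock 4: out=1, reg = 0xEAA2
clock 5: out=0, reg = 0xF551
clock 6: out=1, reg = 0xFAA8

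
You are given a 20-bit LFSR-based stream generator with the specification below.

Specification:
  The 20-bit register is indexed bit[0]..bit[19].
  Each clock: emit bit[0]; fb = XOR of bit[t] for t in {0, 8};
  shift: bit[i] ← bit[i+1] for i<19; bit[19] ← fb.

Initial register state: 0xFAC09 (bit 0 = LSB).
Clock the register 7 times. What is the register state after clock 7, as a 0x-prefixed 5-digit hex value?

0x4BF58

reg_0 = 0xFAC09
clock 1: out=1, reg = 0xFD604
clock 2: out=0, reg = 0x7EB02
clock 3: out=0, reg = 0xBF581
clock 4: out=1, reg = 0x5FAC0
clock 5: out=0, reg = 0x2FD60
clock 6: out=0, reg = 0x97EB0
clock 7: out=0, reg = 0x4BF58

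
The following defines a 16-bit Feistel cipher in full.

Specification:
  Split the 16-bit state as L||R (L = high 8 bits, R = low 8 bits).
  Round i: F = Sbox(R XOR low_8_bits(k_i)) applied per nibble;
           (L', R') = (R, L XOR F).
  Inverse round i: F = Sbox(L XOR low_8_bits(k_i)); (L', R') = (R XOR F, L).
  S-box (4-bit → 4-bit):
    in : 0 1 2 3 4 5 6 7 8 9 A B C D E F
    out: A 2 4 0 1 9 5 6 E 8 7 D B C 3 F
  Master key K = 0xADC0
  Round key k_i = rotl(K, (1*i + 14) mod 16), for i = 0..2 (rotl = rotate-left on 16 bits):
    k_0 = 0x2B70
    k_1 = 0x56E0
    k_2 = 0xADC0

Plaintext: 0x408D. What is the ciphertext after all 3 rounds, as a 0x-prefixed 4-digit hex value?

s_0 = plaintext = 0x408D
s_1 = Round(s_0, k_0) = 0x8DBC
s_2 = Round(s_1, k_1) = 0xBC16
s_3 = Round(s_2, k_2) = 0x1679

0x1679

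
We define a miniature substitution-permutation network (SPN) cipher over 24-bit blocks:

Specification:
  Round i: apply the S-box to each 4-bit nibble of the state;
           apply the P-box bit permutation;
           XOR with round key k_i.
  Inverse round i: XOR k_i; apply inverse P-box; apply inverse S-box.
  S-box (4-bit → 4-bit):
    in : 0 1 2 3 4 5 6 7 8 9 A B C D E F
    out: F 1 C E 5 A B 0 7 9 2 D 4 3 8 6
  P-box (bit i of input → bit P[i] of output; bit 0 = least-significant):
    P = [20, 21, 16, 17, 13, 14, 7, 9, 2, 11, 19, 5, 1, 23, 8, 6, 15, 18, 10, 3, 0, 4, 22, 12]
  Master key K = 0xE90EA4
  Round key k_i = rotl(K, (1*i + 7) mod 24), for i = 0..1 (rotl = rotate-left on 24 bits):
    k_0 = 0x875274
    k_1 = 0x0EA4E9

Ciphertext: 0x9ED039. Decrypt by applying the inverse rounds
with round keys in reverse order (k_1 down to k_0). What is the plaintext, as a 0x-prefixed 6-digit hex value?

s_0 = ciphertext = 0x9ED039
s_1 = InvRound(s_0, k_1) = 0x5C5781
s_2 = InvRound(s_1, k_0) = 0x8C3BCB

0x8C3BCB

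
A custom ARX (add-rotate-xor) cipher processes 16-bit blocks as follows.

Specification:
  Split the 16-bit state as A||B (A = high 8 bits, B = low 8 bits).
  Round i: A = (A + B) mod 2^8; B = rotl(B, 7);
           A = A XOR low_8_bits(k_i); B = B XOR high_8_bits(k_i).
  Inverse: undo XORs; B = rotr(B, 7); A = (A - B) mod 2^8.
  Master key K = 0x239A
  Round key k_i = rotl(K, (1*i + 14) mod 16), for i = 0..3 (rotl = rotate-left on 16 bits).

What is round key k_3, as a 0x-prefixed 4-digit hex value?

K = 0x239A
k_0 = rotl(K, (1*0+14) mod 16) = rotl(K, 14) = 0x88E6
k_1 = rotl(K, (1*1+14) mod 16) = rotl(K, 15) = 0x11CD
k_2 = rotl(K, (1*2+14) mod 16) = rotl(K, 0) = 0x239A
k_3 = rotl(K, (1*3+14) mod 16) = rotl(K, 1) = 0x4734

0x4734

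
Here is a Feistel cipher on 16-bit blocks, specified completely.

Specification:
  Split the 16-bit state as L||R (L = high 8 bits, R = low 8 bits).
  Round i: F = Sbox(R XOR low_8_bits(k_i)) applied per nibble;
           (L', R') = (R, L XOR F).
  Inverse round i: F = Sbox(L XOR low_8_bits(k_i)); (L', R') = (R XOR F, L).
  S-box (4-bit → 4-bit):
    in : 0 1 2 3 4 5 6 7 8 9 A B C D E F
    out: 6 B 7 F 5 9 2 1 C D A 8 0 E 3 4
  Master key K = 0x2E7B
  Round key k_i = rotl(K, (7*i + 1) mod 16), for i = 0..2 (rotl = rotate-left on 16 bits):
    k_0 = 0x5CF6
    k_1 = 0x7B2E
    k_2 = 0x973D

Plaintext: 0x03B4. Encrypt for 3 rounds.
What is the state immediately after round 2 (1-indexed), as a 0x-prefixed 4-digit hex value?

0x54AE

s_0 = plaintext = 0x03B4
s_1 = Round(s_0, k_0) = 0xB454
s_2 = Round(s_1, k_1) = 0x54AE
s_3 = Round(s_2, k_2) = 0xAE8B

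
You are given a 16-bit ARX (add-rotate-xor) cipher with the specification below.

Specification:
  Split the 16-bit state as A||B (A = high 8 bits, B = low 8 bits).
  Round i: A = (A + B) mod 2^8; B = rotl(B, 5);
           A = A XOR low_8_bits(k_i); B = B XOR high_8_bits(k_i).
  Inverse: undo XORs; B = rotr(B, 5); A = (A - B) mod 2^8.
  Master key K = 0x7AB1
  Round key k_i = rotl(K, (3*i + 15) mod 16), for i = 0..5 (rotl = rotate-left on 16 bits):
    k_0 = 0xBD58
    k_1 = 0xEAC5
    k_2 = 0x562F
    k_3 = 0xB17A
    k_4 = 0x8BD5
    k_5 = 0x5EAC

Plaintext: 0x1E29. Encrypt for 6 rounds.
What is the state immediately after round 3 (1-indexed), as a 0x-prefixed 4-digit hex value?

s_0 = plaintext = 0x1E29
s_1 = Round(s_0, k_0) = 0x1F98
s_2 = Round(s_1, k_1) = 0x72F9
s_3 = Round(s_2, k_2) = 0x4469
s_4 = Round(s_3, k_3) = 0xD79C
s_5 = Round(s_4, k_4) = 0xA618
s_6 = Round(s_5, k_5) = 0x125D

0x4469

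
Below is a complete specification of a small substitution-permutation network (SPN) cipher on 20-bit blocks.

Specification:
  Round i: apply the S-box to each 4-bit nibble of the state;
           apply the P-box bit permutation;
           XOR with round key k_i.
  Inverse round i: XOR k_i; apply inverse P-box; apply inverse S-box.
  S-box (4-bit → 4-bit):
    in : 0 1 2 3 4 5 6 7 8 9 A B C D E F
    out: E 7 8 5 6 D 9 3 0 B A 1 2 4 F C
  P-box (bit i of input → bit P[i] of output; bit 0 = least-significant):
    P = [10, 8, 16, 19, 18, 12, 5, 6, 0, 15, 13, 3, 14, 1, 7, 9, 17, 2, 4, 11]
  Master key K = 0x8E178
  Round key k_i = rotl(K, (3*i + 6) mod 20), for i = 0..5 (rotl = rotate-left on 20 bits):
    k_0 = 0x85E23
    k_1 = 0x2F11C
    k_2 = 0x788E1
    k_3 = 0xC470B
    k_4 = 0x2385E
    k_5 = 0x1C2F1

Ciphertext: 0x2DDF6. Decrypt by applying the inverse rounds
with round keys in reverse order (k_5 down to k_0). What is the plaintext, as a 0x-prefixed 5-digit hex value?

0x1DB08

s_0 = ciphertext = 0x2DDF6
s_1 = InvRound(s_0, k_5) = 0x9ABC1
s_2 = InvRound(s_1, k_4) = 0x109C0
s_3 = InvRound(s_2, k_3) = 0x2E665
s_4 = InvRound(s_3, k_2) = 0xA5DB3
s_5 = InvRound(s_4, k_1) = 0xA4ED6
s_6 = InvRound(s_5, k_0) = 0x1DB08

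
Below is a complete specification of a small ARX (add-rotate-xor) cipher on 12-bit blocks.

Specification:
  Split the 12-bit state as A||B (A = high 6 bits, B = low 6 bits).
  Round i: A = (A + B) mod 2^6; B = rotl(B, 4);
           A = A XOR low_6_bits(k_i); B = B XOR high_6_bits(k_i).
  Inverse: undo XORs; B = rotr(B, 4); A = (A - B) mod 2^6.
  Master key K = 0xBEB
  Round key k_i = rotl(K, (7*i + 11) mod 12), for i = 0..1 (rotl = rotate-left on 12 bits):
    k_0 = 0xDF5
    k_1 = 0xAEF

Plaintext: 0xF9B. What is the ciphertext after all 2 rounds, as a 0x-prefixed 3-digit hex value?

s_0 = plaintext = 0xF9B
s_1 = Round(s_0, k_0) = 0xB01
s_2 = Round(s_1, k_1) = 0x0BB

0x0BB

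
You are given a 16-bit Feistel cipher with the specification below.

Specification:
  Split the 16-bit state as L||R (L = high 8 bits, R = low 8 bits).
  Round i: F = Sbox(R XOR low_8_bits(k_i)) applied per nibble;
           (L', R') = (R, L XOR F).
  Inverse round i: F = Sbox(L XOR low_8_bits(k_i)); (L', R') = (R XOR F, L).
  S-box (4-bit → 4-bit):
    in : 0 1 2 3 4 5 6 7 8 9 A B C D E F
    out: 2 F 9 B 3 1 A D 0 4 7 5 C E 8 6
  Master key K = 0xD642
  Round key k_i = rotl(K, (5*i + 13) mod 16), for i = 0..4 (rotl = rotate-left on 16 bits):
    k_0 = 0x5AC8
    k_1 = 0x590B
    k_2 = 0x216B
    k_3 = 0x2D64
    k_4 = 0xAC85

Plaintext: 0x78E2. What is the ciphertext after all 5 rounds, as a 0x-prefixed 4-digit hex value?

0x1D88

s_0 = plaintext = 0x78E2
s_1 = Round(s_0, k_0) = 0xE2EF
s_2 = Round(s_1, k_1) = 0xEF61
s_3 = Round(s_2, k_2) = 0x61C8
s_4 = Round(s_3, k_3) = 0xC81D
s_5 = Round(s_4, k_4) = 0x1D88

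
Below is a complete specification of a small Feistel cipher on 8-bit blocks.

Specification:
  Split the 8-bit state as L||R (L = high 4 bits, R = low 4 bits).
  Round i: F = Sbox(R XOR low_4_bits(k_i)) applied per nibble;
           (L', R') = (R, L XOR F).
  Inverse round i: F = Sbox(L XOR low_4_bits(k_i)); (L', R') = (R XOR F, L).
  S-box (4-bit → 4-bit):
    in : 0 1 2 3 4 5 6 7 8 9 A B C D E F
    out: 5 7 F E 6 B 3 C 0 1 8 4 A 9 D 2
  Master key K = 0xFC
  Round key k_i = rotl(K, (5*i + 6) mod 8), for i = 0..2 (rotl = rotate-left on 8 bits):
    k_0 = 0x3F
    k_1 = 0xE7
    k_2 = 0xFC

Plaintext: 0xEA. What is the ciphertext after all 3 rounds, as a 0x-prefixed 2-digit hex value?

s_0 = plaintext = 0xEA
s_1 = Round(s_0, k_0) = 0xA5
s_2 = Round(s_1, k_1) = 0x55
s_3 = Round(s_2, k_2) = 0x54

0x54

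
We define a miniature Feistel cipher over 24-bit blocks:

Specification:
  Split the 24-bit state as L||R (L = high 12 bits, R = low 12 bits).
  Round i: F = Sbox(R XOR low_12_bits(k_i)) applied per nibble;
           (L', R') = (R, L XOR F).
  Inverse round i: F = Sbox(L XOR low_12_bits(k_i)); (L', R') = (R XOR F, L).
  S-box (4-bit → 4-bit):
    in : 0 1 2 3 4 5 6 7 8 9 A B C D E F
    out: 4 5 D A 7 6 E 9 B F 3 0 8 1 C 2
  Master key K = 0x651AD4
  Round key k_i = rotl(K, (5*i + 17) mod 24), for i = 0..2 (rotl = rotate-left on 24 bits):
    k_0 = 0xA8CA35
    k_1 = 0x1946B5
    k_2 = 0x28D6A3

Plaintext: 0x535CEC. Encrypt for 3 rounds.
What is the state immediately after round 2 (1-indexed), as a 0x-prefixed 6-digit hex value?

s_0 = plaintext = 0x535CEC
s_1 = Round(s_0, k_0) = 0xCECB2A
s_2 = Round(s_1, k_1) = 0xB2AD1E
s_3 = Round(s_2, k_2) = 0xD1EB2B

0xB2AD1E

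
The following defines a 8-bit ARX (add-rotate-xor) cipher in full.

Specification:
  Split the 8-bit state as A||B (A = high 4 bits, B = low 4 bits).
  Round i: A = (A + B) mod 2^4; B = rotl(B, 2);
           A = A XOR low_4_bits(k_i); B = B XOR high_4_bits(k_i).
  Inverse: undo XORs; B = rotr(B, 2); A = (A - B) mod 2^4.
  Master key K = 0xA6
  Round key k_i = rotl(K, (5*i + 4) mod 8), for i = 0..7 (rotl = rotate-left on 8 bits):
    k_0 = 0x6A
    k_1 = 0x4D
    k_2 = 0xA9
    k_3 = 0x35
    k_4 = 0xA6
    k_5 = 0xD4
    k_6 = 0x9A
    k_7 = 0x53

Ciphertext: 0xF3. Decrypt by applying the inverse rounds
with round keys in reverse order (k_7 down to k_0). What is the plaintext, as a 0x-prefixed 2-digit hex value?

0x23

s_0 = ciphertext = 0xF3
s_1 = InvRound(s_0, k_7) = 0x39
s_2 = InvRound(s_1, k_6) = 0x90
s_3 = InvRound(s_2, k_5) = 0x67
s_4 = InvRound(s_3, k_4) = 0x97
s_5 = InvRound(s_4, k_3) = 0xB1
s_6 = InvRound(s_5, k_2) = 0x4E
s_7 = InvRound(s_6, k_1) = 0xFA
s_8 = InvRound(s_7, k_0) = 0x23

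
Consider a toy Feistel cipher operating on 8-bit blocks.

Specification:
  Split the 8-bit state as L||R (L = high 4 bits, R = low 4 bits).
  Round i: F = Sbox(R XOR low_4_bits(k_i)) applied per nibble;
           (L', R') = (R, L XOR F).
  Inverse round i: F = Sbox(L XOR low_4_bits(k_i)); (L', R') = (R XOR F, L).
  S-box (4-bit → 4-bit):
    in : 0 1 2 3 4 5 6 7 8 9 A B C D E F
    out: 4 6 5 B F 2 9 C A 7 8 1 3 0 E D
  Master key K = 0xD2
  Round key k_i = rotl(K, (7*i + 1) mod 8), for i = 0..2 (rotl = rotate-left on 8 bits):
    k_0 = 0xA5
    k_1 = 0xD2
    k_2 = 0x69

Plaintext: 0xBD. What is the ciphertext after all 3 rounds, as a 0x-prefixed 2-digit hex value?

0x6C

s_0 = plaintext = 0xBD
s_1 = Round(s_0, k_0) = 0xD1
s_2 = Round(s_1, k_1) = 0x16
s_3 = Round(s_2, k_2) = 0x6C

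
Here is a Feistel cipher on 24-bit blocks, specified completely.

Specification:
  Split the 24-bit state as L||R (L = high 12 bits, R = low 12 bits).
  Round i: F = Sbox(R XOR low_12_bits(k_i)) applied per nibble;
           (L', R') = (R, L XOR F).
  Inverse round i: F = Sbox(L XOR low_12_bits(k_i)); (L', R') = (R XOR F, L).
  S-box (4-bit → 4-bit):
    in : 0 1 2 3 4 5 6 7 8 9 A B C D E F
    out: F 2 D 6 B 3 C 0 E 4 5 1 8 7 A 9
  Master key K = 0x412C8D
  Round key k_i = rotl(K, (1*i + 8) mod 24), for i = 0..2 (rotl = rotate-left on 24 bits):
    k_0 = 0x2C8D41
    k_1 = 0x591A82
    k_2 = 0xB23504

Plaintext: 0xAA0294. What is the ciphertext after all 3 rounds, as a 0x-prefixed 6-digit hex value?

s_0 = plaintext = 0xAA0294
s_1 = Round(s_0, k_0) = 0x2943D3
s_2 = Round(s_1, k_1) = 0x3D36A6
s_3 = Round(s_2, k_2) = 0x6A658E

0x6A658E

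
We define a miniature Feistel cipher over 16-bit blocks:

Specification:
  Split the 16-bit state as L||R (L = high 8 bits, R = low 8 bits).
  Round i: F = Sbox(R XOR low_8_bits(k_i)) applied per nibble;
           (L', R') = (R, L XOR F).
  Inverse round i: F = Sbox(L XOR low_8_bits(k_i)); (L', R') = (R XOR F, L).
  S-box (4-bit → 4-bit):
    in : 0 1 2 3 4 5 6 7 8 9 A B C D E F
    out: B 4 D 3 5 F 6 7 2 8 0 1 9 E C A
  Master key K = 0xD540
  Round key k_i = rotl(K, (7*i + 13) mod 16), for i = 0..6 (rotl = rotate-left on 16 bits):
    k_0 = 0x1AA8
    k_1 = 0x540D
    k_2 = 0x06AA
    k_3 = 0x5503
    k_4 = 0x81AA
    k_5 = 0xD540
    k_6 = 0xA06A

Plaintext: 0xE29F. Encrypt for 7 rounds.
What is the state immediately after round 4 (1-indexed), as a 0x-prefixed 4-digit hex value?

s_0 = plaintext = 0xE29F
s_1 = Round(s_0, k_0) = 0x9FD5
s_2 = Round(s_1, k_1) = 0xD57D
s_3 = Round(s_2, k_2) = 0x7D32
s_4 = Round(s_3, k_3) = 0x3249
s_5 = Round(s_4, k_4) = 0x49F1
s_6 = Round(s_5, k_5) = 0xF15D
s_7 = Round(s_6, k_6) = 0x5DC6

0x3249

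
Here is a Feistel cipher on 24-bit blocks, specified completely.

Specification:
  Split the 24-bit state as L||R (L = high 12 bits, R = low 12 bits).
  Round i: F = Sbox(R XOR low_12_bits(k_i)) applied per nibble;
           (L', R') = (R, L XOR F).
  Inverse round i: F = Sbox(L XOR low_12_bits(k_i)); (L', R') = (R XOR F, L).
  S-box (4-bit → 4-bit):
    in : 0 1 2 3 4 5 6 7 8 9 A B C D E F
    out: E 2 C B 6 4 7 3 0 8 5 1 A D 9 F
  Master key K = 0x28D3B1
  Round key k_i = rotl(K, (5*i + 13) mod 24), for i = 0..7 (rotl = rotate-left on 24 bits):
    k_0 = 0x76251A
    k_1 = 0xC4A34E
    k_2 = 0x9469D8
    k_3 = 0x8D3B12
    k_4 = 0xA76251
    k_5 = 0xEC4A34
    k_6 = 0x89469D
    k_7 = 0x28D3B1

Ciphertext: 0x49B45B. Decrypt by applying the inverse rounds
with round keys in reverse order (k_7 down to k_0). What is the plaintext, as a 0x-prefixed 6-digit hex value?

s_0 = ciphertext = 0x49B45B
s_1 = InvRound(s_0, k_7) = 0x79E49B
s_2 = InvRound(s_1, k_6) = 0x67079E
s_3 = InvRound(s_2, k_5) = 0xDF8670
s_4 = InvRound(s_3, k_4) = 0x928DF8
s_5 = InvRound(s_4, k_3) = 0x14D928
s_6 = InvRound(s_5, k_2) = 0x9AC14D
s_7 = InvRound(s_6, k_1) = 0x4D19AC
s_8 = InvRound(s_7, k_0) = 0xB0D4D1

0xB0D4D1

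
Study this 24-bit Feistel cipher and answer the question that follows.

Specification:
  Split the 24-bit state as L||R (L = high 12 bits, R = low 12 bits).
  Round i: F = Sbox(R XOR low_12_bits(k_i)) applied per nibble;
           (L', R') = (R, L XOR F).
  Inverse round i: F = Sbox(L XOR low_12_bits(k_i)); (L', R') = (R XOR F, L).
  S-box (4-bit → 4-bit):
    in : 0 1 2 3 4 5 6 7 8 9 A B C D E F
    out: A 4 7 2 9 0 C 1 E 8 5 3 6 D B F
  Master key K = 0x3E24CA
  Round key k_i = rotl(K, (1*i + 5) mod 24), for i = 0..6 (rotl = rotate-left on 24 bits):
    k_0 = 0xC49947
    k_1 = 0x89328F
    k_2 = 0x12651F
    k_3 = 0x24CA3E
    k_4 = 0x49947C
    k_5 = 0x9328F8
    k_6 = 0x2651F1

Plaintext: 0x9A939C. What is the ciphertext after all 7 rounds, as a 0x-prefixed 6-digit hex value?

s_0 = plaintext = 0x9A939C
s_1 = Round(s_0, k_0) = 0x39CC7A
s_2 = Round(s_1, k_1) = 0xC7A86C
s_3 = Round(s_2, k_2) = 0x86C168
s_4 = Round(s_3, k_3) = 0x168B60
s_5 = Round(s_4, k_4) = 0xB60E2E
s_6 = Round(s_5, k_5) = 0xE2E7BC
s_7 = Round(s_6, k_6) = 0x7BC2B3

0x7BC2B3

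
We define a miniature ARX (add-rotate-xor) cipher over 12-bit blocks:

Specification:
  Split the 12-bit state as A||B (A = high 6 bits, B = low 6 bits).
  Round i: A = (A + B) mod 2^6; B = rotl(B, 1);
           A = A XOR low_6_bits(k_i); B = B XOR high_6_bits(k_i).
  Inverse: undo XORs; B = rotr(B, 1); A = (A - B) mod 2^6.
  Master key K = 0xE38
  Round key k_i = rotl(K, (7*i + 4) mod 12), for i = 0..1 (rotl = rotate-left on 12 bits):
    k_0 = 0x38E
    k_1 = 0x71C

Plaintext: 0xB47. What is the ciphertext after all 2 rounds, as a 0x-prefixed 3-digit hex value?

s_0 = plaintext = 0xB47
s_1 = Round(s_0, k_0) = 0xE80
s_2 = Round(s_1, k_1) = 0x99C

0x99C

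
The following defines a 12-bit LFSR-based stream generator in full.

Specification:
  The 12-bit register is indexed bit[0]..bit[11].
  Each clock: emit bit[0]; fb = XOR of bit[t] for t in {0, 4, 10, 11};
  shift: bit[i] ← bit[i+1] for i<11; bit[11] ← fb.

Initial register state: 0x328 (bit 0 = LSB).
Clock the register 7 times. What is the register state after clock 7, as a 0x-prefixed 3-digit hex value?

reg_0 = 0x328
clock 1: out=0, reg = 0x194
clock 2: out=0, reg = 0x8CA
clock 3: out=0, reg = 0xC65
clock 4: out=1, reg = 0xE32
clock 5: out=0, reg = 0xF19
clock 6: out=1, reg = 0x78C
clock 7: out=0, reg = 0xBC6

0xBC6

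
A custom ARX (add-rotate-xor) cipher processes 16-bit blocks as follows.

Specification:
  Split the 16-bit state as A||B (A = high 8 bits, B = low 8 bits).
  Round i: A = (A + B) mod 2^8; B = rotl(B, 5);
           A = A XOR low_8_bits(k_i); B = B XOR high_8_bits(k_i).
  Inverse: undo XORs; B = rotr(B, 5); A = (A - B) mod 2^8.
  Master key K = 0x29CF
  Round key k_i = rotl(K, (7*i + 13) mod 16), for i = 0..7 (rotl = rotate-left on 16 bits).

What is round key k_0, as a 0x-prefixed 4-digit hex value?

K = 0x29CF
k_0 = rotl(K, (7*0+13) mod 16) = rotl(K, 13) = 0xE539

0xE539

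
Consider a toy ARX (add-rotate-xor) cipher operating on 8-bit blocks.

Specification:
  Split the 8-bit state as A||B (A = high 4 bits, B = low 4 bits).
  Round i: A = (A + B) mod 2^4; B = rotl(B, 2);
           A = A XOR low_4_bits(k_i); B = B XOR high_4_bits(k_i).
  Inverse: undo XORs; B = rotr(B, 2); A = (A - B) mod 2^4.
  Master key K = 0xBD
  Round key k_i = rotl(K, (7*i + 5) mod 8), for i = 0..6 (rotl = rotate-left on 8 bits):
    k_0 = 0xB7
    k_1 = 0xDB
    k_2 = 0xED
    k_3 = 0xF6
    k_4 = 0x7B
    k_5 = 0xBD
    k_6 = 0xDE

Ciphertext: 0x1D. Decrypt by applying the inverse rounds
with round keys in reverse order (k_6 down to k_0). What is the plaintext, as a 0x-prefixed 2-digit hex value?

s_0 = ciphertext = 0x1D
s_1 = InvRound(s_0, k_6) = 0xF0
s_2 = InvRound(s_1, k_5) = 0x4E
s_3 = InvRound(s_2, k_4) = 0x96
s_4 = InvRound(s_3, k_3) = 0x96
s_5 = InvRound(s_4, k_2) = 0x22
s_6 = InvRound(s_5, k_1) = 0xAF
s_7 = InvRound(s_6, k_0) = 0xC1

0xC1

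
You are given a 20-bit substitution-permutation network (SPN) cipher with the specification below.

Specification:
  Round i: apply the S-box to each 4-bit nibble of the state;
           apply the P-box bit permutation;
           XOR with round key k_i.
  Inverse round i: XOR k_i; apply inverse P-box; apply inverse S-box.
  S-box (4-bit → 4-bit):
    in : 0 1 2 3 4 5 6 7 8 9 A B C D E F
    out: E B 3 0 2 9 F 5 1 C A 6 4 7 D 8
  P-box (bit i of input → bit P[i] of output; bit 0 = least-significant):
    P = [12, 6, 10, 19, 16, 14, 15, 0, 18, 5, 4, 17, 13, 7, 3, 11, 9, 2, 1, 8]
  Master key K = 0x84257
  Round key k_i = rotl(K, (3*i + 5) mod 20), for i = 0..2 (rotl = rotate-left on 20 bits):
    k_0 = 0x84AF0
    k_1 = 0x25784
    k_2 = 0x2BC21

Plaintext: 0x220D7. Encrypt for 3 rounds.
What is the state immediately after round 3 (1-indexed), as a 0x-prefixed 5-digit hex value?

0xF96F4

s_0 = plaintext = 0x220D7
s_1 = Round(s_0, k_0) = 0xBBC44
s_2 = Round(s_1, k_1) = 0x2175A
s_3 = Round(s_2, k_2) = 0xF96F4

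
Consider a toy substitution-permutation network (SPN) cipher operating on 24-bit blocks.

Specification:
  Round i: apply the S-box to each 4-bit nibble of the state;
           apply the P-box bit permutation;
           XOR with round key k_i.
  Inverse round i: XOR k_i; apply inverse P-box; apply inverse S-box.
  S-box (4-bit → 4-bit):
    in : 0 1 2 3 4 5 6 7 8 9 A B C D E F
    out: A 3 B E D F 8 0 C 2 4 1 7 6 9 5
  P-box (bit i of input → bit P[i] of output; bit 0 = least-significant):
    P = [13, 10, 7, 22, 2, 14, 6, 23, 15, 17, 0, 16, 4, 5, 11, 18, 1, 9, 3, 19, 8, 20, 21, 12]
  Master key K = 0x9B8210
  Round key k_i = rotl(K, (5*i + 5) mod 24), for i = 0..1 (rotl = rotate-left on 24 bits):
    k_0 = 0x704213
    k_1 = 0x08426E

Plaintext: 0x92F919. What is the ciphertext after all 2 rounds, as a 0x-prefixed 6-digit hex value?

s_0 = plaintext = 0x92F919
s_1 = Round(s_0, k_0) = 0x6A0C05
s_2 = Round(s_1, k_1) = 0xCEB6C7

0xCEB6C7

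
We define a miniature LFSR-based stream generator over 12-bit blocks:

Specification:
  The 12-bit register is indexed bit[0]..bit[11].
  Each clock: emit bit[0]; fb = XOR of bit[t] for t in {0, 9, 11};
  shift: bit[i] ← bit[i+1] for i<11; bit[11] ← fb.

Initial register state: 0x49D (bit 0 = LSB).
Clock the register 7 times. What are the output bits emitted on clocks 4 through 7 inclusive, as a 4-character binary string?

reg_0 = 0x49D
clock 1: out=1, reg = 0xA4E
clock 2: out=0, reg = 0x527
clock 3: out=1, reg = 0xA93
clock 4: out=1, reg = 0xD49
clock 5: out=1, reg = 0x6A4
clock 6: out=0, reg = 0xB52
clock 7: out=0, reg = 0x5A9

1100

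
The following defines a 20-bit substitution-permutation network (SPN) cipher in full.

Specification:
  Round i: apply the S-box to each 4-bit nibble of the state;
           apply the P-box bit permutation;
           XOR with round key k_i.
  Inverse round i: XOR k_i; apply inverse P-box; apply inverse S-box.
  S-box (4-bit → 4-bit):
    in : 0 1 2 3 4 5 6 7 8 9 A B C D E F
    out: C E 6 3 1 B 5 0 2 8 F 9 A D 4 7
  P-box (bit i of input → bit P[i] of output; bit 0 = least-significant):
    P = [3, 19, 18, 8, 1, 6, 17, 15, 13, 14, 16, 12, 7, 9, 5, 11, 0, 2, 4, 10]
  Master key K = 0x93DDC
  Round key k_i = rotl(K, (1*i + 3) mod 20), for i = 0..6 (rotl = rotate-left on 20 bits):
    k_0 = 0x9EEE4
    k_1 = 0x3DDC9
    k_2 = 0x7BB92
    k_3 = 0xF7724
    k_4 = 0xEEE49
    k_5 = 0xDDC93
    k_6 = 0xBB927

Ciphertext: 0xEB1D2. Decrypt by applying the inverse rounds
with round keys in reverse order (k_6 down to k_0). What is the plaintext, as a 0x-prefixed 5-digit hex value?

0x6DA8B

s_0 = ciphertext = 0xEB1D2
s_1 = InvRound(s_0, k_6) = 0xFDE8E
s_2 = InvRound(s_1, k_5) = 0xF87E4
s_3 = InvRound(s_2, k_4) = 0x3DF7B
s_4 = InvRound(s_3, k_3) = 0xF945F
s_5 = InvRound(s_4, k_2) = 0x55485
s_6 = InvRound(s_5, k_1) = 0x8971D
s_7 = InvRound(s_6, k_0) = 0x6DA8B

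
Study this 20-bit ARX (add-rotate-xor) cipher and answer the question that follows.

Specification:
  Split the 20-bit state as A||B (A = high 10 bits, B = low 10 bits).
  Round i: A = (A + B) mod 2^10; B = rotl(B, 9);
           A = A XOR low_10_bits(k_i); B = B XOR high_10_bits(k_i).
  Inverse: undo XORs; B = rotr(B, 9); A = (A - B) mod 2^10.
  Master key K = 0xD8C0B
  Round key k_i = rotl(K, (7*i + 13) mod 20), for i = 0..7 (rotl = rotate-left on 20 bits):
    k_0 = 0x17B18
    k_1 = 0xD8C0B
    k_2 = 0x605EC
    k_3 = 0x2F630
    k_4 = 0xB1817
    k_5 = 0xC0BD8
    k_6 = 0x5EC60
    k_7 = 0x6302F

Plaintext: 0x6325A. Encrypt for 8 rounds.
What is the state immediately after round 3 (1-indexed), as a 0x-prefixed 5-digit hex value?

0x6E16C

s_0 = plaintext = 0x6325A
s_1 = Round(s_0, k_0) = 0x3F973
s_2 = Round(s_1, k_1) = 0x9E9DA
s_3 = Round(s_2, k_2) = 0x6E16C
s_4 = Round(s_3, k_3) = 0x4500B
s_5 = Round(s_4, k_4) = 0x420C3
s_6 = Round(s_5, k_5) = 0x84D63
s_7 = Round(s_6, k_6) = 0xC5BCA
s_8 = Round(s_7, k_7) = 0xB3C69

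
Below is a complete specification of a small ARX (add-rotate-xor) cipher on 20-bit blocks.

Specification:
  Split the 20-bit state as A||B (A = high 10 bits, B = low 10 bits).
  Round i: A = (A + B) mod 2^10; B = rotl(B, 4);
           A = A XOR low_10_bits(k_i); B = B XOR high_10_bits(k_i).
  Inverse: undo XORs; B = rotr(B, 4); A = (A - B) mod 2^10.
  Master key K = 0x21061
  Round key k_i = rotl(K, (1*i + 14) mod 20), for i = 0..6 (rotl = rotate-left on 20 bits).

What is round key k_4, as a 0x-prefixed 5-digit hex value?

K = 0x21061
k_0 = rotl(K, (1*0+14) mod 20) = rotl(K, 14) = 0x84841
k_1 = rotl(K, (1*1+14) mod 20) = rotl(K, 15) = 0x09083
k_2 = rotl(K, (1*2+14) mod 20) = rotl(K, 16) = 0x12106
k_3 = rotl(K, (1*3+14) mod 20) = rotl(K, 17) = 0x2420C
k_4 = rotl(K, (1*4+14) mod 20) = rotl(K, 18) = 0x48418

0x48418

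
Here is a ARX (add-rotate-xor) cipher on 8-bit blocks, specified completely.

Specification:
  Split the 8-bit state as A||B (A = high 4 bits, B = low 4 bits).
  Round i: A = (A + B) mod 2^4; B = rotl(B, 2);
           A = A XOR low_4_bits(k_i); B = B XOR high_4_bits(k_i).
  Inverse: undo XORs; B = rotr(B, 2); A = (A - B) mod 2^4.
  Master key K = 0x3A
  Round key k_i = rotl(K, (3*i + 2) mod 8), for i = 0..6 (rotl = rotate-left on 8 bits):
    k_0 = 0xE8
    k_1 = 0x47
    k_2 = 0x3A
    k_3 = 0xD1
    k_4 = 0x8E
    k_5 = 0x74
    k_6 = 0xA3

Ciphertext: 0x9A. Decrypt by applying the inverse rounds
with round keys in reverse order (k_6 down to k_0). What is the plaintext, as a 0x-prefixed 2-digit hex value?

s_0 = ciphertext = 0x9A
s_1 = InvRound(s_0, k_6) = 0xA0
s_2 = InvRound(s_1, k_5) = 0x1D
s_3 = InvRound(s_2, k_4) = 0xA5
s_4 = InvRound(s_3, k_3) = 0x92
s_5 = InvRound(s_4, k_2) = 0xF4
s_6 = InvRound(s_5, k_1) = 0x80
s_7 = InvRound(s_6, k_0) = 0x5B

0x5B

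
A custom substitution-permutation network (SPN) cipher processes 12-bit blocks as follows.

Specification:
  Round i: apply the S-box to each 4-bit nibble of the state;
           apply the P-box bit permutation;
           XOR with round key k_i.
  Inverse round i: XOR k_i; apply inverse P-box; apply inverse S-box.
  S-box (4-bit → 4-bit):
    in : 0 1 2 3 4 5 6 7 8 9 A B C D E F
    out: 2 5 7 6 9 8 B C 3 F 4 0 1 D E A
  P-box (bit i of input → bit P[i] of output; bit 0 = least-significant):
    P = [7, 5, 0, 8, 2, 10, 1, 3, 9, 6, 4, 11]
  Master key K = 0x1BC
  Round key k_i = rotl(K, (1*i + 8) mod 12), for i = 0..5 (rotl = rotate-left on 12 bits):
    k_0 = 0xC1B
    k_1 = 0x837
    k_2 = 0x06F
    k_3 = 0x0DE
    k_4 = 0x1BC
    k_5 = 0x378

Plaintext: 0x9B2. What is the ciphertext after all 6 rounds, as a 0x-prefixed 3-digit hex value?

0x78E

s_0 = plaintext = 0x9B2
s_1 = Round(s_0, k_0) = 0x6EA
s_2 = Round(s_1, k_1) = 0x67C
s_3 = Round(s_2, k_2) = 0xAA5
s_4 = Round(s_3, k_3) = 0x1CC
s_5 = Round(s_4, k_4) = 0x328
s_6 = Round(s_5, k_5) = 0x78E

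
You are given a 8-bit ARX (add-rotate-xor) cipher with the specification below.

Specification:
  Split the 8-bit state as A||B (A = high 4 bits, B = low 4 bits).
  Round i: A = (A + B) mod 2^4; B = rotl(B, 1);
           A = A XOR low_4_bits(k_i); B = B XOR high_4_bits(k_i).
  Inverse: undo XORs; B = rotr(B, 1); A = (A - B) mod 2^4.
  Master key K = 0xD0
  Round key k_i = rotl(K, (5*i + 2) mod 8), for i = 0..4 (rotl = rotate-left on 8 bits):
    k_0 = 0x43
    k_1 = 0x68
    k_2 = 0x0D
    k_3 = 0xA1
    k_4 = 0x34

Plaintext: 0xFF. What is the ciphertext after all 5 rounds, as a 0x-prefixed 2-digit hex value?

0x9E

s_0 = plaintext = 0xFF
s_1 = Round(s_0, k_0) = 0xDB
s_2 = Round(s_1, k_1) = 0x01
s_3 = Round(s_2, k_2) = 0xC2
s_4 = Round(s_3, k_3) = 0xFE
s_5 = Round(s_4, k_4) = 0x9E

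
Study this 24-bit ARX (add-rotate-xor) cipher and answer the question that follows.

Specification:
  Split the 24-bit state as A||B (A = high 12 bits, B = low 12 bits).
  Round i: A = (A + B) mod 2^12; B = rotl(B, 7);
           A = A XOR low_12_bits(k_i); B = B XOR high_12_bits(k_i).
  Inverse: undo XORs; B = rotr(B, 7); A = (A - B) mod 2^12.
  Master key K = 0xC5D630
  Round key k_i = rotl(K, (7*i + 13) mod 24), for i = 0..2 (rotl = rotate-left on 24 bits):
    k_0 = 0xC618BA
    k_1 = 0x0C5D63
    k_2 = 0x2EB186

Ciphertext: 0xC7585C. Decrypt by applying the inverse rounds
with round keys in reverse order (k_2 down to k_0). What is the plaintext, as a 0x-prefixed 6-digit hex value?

0xF77DB4

s_0 = ciphertext = 0xC7585C
s_1 = InvRound(s_0, k_2) = 0x6FE6F5
s_2 = InvRound(s_1, k_1) = 0x59160C
s_3 = InvRound(s_2, k_0) = 0xF77DB4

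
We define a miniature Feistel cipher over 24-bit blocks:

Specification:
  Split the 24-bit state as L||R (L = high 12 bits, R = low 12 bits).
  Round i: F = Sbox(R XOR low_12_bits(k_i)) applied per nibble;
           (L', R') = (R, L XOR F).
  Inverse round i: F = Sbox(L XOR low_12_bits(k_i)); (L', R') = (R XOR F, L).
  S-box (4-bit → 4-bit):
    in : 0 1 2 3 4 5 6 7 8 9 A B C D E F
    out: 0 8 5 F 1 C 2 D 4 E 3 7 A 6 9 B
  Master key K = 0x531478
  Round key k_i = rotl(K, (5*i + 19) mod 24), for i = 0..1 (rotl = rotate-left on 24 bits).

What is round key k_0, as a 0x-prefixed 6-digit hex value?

0xC298A3

K = 0x531478
k_0 = rotl(K, (5*0+19) mod 24) = rotl(K, 19) = 0xC298A3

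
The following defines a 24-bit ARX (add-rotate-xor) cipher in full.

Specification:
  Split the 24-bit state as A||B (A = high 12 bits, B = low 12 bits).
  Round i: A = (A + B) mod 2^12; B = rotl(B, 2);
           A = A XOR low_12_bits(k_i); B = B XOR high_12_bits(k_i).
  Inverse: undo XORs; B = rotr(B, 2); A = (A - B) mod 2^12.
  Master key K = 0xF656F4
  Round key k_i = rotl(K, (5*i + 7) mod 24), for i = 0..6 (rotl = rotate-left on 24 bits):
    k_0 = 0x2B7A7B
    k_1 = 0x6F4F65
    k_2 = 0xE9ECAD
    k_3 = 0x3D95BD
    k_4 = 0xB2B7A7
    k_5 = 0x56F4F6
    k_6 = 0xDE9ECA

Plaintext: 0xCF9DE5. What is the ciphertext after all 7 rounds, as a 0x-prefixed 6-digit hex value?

0x01F6D4

s_0 = plaintext = 0xCF9DE5
s_1 = Round(s_0, k_0) = 0x0A5520
s_2 = Round(s_1, k_1) = 0xAA0275
s_3 = Round(s_2, k_2) = 0x1B874A
s_4 = Round(s_3, k_3) = 0xCBFEF0
s_5 = Round(s_4, k_4) = 0xC080E8
s_6 = Round(s_5, k_5) = 0x8066CF
s_7 = Round(s_6, k_6) = 0x01F6D4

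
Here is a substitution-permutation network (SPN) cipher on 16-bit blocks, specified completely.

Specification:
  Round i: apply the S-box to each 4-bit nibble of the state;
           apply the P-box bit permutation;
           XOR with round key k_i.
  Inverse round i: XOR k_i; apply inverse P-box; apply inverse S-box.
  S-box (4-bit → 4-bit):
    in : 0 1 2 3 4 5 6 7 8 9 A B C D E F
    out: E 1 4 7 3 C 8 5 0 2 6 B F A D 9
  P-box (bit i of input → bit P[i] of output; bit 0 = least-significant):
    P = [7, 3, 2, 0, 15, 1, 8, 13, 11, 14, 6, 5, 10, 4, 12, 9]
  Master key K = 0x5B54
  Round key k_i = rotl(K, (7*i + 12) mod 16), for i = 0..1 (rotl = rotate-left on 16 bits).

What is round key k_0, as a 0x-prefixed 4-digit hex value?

K = 0x5B54
k_0 = rotl(K, (7*0+12) mod 16) = rotl(K, 12) = 0x45B5

0x45B5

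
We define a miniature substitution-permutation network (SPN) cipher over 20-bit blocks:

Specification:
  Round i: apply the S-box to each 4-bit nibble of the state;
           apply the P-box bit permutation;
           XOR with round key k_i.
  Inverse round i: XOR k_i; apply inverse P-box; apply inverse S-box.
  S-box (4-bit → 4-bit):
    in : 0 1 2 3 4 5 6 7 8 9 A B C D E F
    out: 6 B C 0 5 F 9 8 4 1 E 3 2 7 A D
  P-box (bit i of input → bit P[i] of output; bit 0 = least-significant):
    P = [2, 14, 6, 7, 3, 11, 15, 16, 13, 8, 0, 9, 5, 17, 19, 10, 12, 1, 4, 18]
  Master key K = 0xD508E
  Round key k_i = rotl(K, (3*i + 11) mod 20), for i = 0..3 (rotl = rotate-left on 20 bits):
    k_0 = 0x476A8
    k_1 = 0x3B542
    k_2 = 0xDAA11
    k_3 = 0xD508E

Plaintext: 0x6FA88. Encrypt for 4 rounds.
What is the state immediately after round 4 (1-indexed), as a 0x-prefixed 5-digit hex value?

s_0 = plaintext = 0x6FA88
s_1 = Round(s_0, k_0) = 0x8E1C9
s_2 = Round(s_1, k_1) = 0x19A56
s_3 = Round(s_2, k_2) = 0x831BE
s_4 = Round(s_3, k_3) = 0xD3B16

0xD3B16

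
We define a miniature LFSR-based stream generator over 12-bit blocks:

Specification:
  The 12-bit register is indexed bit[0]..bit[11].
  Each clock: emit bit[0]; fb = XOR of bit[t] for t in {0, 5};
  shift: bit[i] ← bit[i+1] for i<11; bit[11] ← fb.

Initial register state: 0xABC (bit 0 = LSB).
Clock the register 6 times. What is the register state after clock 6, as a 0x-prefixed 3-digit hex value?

reg_0 = 0xABC
clock 1: out=0, reg = 0xD5E
clock 2: out=0, reg = 0x6AF
clock 3: out=1, reg = 0x357
clock 4: out=1, reg = 0x9AB
clock 5: out=1, reg = 0x4D5
clock 6: out=1, reg = 0xA6A

0xA6A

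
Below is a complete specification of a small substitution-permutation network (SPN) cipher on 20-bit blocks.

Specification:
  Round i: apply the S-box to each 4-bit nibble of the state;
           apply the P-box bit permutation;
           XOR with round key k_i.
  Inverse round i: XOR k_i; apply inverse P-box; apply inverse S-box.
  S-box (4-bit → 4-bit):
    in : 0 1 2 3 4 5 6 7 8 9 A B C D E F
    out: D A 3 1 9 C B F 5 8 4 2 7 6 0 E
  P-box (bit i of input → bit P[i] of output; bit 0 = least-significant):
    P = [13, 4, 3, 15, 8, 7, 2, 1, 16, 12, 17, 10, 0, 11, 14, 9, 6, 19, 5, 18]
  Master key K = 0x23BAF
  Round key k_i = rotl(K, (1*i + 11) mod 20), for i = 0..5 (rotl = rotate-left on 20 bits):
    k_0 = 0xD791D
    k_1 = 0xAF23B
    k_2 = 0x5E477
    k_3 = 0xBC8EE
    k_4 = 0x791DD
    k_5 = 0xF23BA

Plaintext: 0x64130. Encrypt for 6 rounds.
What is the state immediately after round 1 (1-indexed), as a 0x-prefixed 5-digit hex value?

0x1CE54

s_0 = plaintext = 0x64130
s_1 = Round(s_0, k_0) = 0x1CE54
s_2 = Round(s_1, k_1) = 0x61A3C
s_3 = Round(s_2, k_2) = 0xBCF2F
s_4 = Round(s_3, k_3) = 0x11577
s_5 = Round(s_4, k_4) = 0x93E43
s_6 = Round(s_5, k_5) = 0xB02B9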